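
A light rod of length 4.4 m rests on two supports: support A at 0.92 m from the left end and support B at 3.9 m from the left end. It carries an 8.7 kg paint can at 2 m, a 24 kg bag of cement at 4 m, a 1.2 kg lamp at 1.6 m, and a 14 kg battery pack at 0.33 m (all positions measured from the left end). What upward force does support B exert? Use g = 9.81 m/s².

R_B ≈ 250 N

About support A:
Paint can: 8.7 × 9.81 = 85.35 N down at 2 m → arm 1.08 m, τ = 85.35 × 1.08 = 92.18 N·m clockwise.
Bag of cement: 24 × 9.81 = 235.4 N down at 4 m → arm 3.08 m, τ = 235.4 × 3.08 = 725 N·m clockwise.
Lamp: 1.2 × 9.81 = 11.77 N down at 1.6 m → arm 0.68 m, τ = 11.77 × 0.68 = 8.004 N·m clockwise.
Battery pack: 14 × 9.81 = 137.3 N down at 0.33 m → arm 0.59 m, τ = 137.3 × 0.59 = 81.01 N·m counterclockwise.
Net load moment about support A = 744.2 N·m clockwise.
Reaction R at support B is upward at 3.9 m, arm 2.98 m → moment R × 2.98 counterclockwise.
For rotational equilibrium, R × 2.98 = 744.2, so R = 250 N.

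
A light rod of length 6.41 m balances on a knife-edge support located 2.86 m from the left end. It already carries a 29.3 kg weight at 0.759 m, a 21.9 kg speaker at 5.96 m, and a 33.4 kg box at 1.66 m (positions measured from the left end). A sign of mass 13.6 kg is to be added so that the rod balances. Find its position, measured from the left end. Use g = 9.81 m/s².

Sum moments about the knife-edge support (at 2.86 m from the left end) (the support reaction has zero arm there).
Weight: 29.3 × 9.81 = 287.4 N down at 0.759 m → arm 2.101 m, τ = 287.4 × 2.101 = 603.8 N·m counterclockwise.
Speaker: 21.9 × 9.81 = 214.8 N down at 5.96 m → arm 3.1 m, τ = 214.8 × 3.1 = 665.9 N·m clockwise.
Box: 33.4 × 9.81 = 327.7 N down at 1.66 m → arm 1.2 m, τ = 327.7 × 1.2 = 393.2 N·m counterclockwise.
Net moment of existing loads = 331.1 N·m counterclockwise.
The sign weighs 13.6 × 9.81 = 133.4 N and must supply an equal clockwise moment, so its lever arm about the knife-edge support is 331.1 / 133.4 = 2.48 m.
That puts it at 2.86 + 2.48 = 5.34 m from the left end.

x ≈ 5.34 m from the left end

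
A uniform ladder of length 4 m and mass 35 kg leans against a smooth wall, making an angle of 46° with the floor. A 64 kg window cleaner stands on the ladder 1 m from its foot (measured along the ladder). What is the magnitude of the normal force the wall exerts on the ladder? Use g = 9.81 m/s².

Taking torques about the foot of the ladder:
Ladder weight 35×9.81 = 343.4 N acts at 2 m along the ladder; its horizontal arm is 2·cos46° = 1.389 m → τ = 477 N·m clockwise.
Window cleaner: 64×9.81 = 627.8 N at 1 m → arm 0.6947 m → τ = 436.1 N·m clockwise.
Wall normal N acts horizontally at the top; its moment arm is the height L sinθ = 4·sin46° = 2.877 m, counterclockwise.
Στ = 0 ⇒ N × 2.877 = 913.1 ⇒ N = 317 N.

N_wall ≈ 317 N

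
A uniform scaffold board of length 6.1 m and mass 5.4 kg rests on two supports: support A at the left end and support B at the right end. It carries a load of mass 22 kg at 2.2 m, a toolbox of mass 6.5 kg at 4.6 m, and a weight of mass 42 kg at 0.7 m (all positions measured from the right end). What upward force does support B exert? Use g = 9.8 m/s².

R_B ≈ 544 N

Taking torques about support A:
Beam weight: 5.4 × 9.8 = 52.92 N down at 3.05 m → arm 3.05 m, τ = 52.92 × 3.05 = 161.4 N·m clockwise.
Load: 22 × 9.8 = 215.6 N down at 2.2 m → arm 3.9 m, τ = 215.6 × 3.9 = 840.8 N·m clockwise.
Toolbox: 6.5 × 9.8 = 63.7 N down at 4.6 m → arm 1.5 m, τ = 63.7 × 1.5 = 95.55 N·m clockwise.
Weight: 42 × 9.8 = 411.6 N down at 0.7 m → arm 5.4 m, τ = 411.6 × 5.4 = 2223 N·m clockwise.
Net load moment about support A = 3321 N·m clockwise.
Reaction R at support B is upward at 0 m, arm 6.1 m → moment R × 6.1 counterclockwise.
Setting net torque to zero: R × 6.1 = 3321 → R = 544 N.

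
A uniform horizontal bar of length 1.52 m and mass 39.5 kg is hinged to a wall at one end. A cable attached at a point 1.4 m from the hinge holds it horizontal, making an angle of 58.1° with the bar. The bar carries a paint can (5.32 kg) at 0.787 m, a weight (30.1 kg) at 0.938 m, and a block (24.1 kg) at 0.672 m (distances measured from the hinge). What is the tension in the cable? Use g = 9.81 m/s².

Sum moments about the hinge (the unknown hinge reaction has zero arm there).
Beam weight: 39.5 × 9.81 = 387.5 N down at 0.76 m → arm 0.76 m, τ = 387.5 × 0.76 = 294.5 N·m clockwise.
Paint can: 5.32 × 9.81 = 52.19 N down at 0.787 m → arm 0.787 m, τ = 52.19 × 0.787 = 41.07 N·m clockwise.
Weight: 30.1 × 9.81 = 295.3 N down at 0.938 m → arm 0.938 m, τ = 295.3 × 0.938 = 277 N·m clockwise.
Block: 24.1 × 9.81 = 236.4 N down at 0.672 m → arm 0.672 m, τ = 236.4 × 0.672 = 158.9 N·m clockwise.
Total clockwise load moment = 771.5 N·m.
The cable tension T acts at 1.4 m; only its component perpendicular to the bar, T sinθ, produces torque. sin 58.1° = 0.849.
Στ = 0 ⇒ T × 1.4 × 0.849 = 771.5 ⇒ T = 771.5 / 1.189 = 649 N.

T ≈ 649 N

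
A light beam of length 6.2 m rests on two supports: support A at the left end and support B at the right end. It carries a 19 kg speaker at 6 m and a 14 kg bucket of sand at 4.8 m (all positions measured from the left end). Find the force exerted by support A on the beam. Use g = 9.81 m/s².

R_A ≈ 37 N

About support B:
Speaker: 19 × 9.81 = 186.4 N down at 6 m → arm 0.2 m, τ = 186.4 × 0.2 = 37.28 N·m counterclockwise.
Bucket of sand: 14 × 9.81 = 137.3 N down at 4.8 m → arm 1.4 m, τ = 137.3 × 1.4 = 192.2 N·m counterclockwise.
Net load moment about support B = 229.5 N·m counterclockwise.
Reaction R at support A is upward at 0 m, arm 6.2 m → moment R × 6.2 clockwise.
Setting net torque to zero: R × 6.2 = 229.5 → R = 37 N.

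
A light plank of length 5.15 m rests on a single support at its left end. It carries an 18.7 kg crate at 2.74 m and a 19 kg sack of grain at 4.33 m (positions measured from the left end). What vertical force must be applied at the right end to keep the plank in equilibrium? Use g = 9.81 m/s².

Choose the left end as the axis so the unknown pivot reaction has zero arm there.
Crate: 18.7 × 9.81 = 183.4 N down at 2.74 m → arm 2.74 m, τ = 183.4 × 2.74 = 502.5 N·m clockwise.
Sack of grain: 19 × 9.81 = 186.4 N down at 4.33 m → arm 4.33 m, τ = 186.4 × 4.33 = 807.1 N·m clockwise.
Net moment of the loads = 1310 N·m clockwise.
The upward force F acts at the right end, arm 5.15 m, giving F × 5.15 counterclockwise.
Setting net torque to zero: F × 5.15 = 1310 → F = 1310 / 5.15 = 254 N.

F ≈ 254 N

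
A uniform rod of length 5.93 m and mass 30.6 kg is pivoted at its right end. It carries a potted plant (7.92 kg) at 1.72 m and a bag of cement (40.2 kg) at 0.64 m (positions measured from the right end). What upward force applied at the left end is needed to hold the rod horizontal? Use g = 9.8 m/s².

Sum moments about the right end (the unknown pivot reaction has zero arm there).
Beam weight: 30.6 × 9.8 = 299.9 N down at 2.965 m → arm 2.965 m, τ = 299.9 × 2.965 = 889.2 N·m counterclockwise.
Potted plant: 7.92 × 9.8 = 77.62 N down at 1.72 m → arm 1.72 m, τ = 77.62 × 1.72 = 133.5 N·m counterclockwise.
Bag of cement: 40.2 × 9.8 = 394 N down at 0.64 m → arm 0.64 m, τ = 394 × 0.64 = 252.2 N·m counterclockwise.
Net moment of the loads = 1275 N·m counterclockwise.
The upward force F acts at the left end, arm 5.93 m, giving F × 5.93 clockwise.
Setting net torque to zero: F × 5.93 = 1275 → F = 1275 / 5.93 = 215 N.

F ≈ 215 N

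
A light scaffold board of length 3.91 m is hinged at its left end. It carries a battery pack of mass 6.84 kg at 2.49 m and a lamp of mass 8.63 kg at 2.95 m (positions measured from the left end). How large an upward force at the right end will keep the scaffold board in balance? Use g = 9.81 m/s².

Take moments about the left end.
Battery pack: 6.84 × 9.81 = 67.1 N down at 2.49 m → arm 2.49 m, τ = 67.1 × 2.49 = 167.1 N·m clockwise.
Lamp: 8.63 × 9.81 = 84.66 N down at 2.95 m → arm 2.95 m, τ = 84.66 × 2.95 = 249.7 N·m clockwise.
Net moment of the loads = 416.8 N·m clockwise.
The upward force F acts at the right end, arm 3.91 m, giving F × 3.91 counterclockwise.
For rotational equilibrium, F × 3.91 = 416.8, so F = 416.8 / 3.91 = 107 N.

F ≈ 107 N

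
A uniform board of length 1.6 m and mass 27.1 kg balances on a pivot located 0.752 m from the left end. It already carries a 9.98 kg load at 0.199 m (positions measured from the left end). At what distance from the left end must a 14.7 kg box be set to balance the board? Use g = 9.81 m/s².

Sum moments about the pivot (at 0.752 m from the left end) (the support reaction has zero arm there).
Beam weight: 27.1 × 9.81 = 265.9 N down at 0.8 m → arm 0.048 m, τ = 265.9 × 0.048 = 12.76 N·m clockwise.
Load: 9.98 × 9.81 = 97.9 N down at 0.199 m → arm 0.553 m, τ = 97.9 × 0.553 = 54.14 N·m counterclockwise.
Net moment of existing loads = 41.38 N·m counterclockwise.
The box weighs 14.7 × 9.81 = 144.2 N and must supply an equal clockwise moment, so its lever arm about the pivot is 41.38 / 144.2 = 0.287 m.
That puts it at 0.752 + 0.287 = 1.04 m from the left end.

x ≈ 1.04 m from the left end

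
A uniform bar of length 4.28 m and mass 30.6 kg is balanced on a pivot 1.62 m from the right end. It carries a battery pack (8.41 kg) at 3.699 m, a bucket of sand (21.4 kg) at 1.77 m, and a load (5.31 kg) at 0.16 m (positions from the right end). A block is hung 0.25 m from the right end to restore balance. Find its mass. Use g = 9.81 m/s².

m ≈ 21.1 kg

Sum moments about the pivot (at 1.62 m from the right end) (the support reaction has zero arm there).
Beam weight: 30.6 × 9.81 = 300.2 N down at 2.14 m → arm 0.52 m, τ = 300.2 × 0.52 = 156.1 N·m counterclockwise.
Battery pack: 8.41 × 9.81 = 82.5 N down at 3.699 m → arm 2.079 m, τ = 82.5 × 2.079 = 171.5 N·m counterclockwise.
Bucket of sand: 21.4 × 9.81 = 209.9 N down at 1.77 m → arm 0.15 m, τ = 209.9 × 0.15 = 31.48 N·m counterclockwise.
Load: 5.31 × 9.81 = 52.09 N down at 0.16 m → arm 1.46 m, τ = 52.09 × 1.46 = 76.05 N·m clockwise.
Net moment of known loads = 283 N·m counterclockwise.
An unknown mass m at 0.25 m has arm 1.37 m; its moment is m·g·1.37 clockwise.
Balancing moments: m × 9.81 × 1.37 = 283, giving m = 283 / (9.81 × 1.37) = 21.1 kg.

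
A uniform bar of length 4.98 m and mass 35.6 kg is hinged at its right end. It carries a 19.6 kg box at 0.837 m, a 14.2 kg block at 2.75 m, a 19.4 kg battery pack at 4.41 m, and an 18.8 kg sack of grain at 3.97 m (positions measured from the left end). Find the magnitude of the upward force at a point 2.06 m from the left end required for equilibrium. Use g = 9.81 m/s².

Choose the right end as the axis so the unknown pivot reaction has zero arm there.
Beam weight: 35.6 × 9.81 = 349.2 N down at 2.49 m → arm 2.49 m, τ = 349.2 × 2.49 = 869.5 N·m counterclockwise.
Box: 19.6 × 9.81 = 192.3 N down at 0.837 m → arm 4.143 m, τ = 192.3 × 4.143 = 796.7 N·m counterclockwise.
Block: 14.2 × 9.81 = 139.3 N down at 2.75 m → arm 2.23 m, τ = 139.3 × 2.23 = 310.6 N·m counterclockwise.
Battery pack: 19.4 × 9.81 = 190.3 N down at 4.41 m → arm 0.57 m, τ = 190.3 × 0.57 = 108.5 N·m counterclockwise.
Sack of grain: 18.8 × 9.81 = 184.4 N down at 3.97 m → arm 1.01 m, τ = 184.4 × 1.01 = 186.2 N·m counterclockwise.
Net moment of the loads = 2272 N·m counterclockwise.
The upward force F acts at a point 2.06 m from the left end, arm 2.92 m, giving F × 2.92 clockwise.
Setting net torque to zero: F × 2.92 = 2272 → F = 2272 / 2.92 = 778 N.

F ≈ 778 N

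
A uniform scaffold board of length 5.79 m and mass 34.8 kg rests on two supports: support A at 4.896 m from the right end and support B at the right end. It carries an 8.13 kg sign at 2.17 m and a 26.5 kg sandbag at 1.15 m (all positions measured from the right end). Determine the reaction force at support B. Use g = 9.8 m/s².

R_B ≈ 382 N

Choose support A as the axis so its reaction then has zero moment arm.
Beam weight: 34.8 × 9.8 = 341 N down at 2.895 m → arm 2.001 m, τ = 341 × 2.001 = 682.3 N·m clockwise.
Sign: 8.13 × 9.8 = 79.67 N down at 2.17 m → arm 2.726 m, τ = 79.67 × 2.726 = 217.2 N·m clockwise.
Sandbag: 26.5 × 9.8 = 259.7 N down at 1.15 m → arm 3.746 m, τ = 259.7 × 3.746 = 972.8 N·m clockwise.
Net load moment about support A = 1872 N·m clockwise.
Reaction R at support B is upward at 0 m, arm 4.896 m → moment R × 4.896 counterclockwise.
For rotational equilibrium, R × 4.896 = 1872, so R = 382 N.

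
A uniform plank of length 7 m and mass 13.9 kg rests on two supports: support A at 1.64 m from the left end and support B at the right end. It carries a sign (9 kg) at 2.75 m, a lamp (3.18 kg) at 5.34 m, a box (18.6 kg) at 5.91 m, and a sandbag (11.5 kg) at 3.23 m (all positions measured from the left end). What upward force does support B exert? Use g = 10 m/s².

Choose support A as the axis so its reaction then has zero moment arm.
Beam weight: 13.9 × 10 = 139 N down at 3.5 m → arm 1.86 m, τ = 139 × 1.86 = 258.5 N·m clockwise.
Sign: 9 × 10 = 90 N down at 2.75 m → arm 1.11 m, τ = 90 × 1.11 = 99.9 N·m clockwise.
Lamp: 3.18 × 10 = 31.8 N down at 5.34 m → arm 3.7 m, τ = 31.8 × 3.7 = 117.7 N·m clockwise.
Box: 18.6 × 10 = 186 N down at 5.91 m → arm 4.27 m, τ = 186 × 4.27 = 794.2 N·m clockwise.
Sandbag: 11.5 × 10 = 115 N down at 3.23 m → arm 1.59 m, τ = 115 × 1.59 = 182.9 N·m clockwise.
Net load moment about support A = 1453 N·m clockwise.
Reaction R at support B is upward at 7 m, arm 5.36 m → moment R × 5.36 counterclockwise.
For rotational equilibrium, R × 5.36 = 1453, so R = 271 N.

R_B ≈ 271 N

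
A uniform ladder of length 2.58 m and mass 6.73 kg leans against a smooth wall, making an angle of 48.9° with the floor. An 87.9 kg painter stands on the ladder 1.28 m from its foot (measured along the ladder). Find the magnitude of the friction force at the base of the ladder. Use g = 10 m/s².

Choose the foot of the ladder as the axis so the floor normal and friction both act there and drop out.
Ladder weight 6.73×10 = 67.3 N acts at 1.29 m along the ladder; its horizontal arm is 1.29·cos48.9° = 0.848 m → τ = 57.07 N·m clockwise.
Painter: 87.9×10 = 879 N at 1.28 m → arm 0.8414 m → τ = 739.6 N·m clockwise.
Wall normal N acts horizontally at the top; its moment arm is the height L sinθ = 2.58·sin48.9° = 1.944 m, counterclockwise.
Setting net torque to zero: N × 1.944 = 796.7 → N = 410 N.
ΣFx = 0: friction at the foot balances the wall's push, so f = N_wall = 410 N.

f ≈ 410 N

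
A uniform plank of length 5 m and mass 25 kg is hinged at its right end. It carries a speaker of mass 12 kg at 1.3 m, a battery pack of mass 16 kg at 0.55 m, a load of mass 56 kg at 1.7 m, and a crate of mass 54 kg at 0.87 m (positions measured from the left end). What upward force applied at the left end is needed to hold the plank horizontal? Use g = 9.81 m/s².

F ≈ 1150 N

Choose the right end as the axis so the unknown pivot reaction has zero arm there.
Beam weight: 25 × 9.81 = 245.2 N down at 2.5 m → arm 2.5 m, τ = 245.2 × 2.5 = 613 N·m counterclockwise.
Speaker: 12 × 9.81 = 117.7 N down at 1.3 m → arm 3.7 m, τ = 117.7 × 3.7 = 435.5 N·m counterclockwise.
Battery pack: 16 × 9.81 = 157 N down at 0.55 m → arm 4.45 m, τ = 157 × 4.45 = 698.6 N·m counterclockwise.
Load: 56 × 9.81 = 549.4 N down at 1.7 m → arm 3.3 m, τ = 549.4 × 3.3 = 1813 N·m counterclockwise.
Crate: 54 × 9.81 = 529.7 N down at 0.87 m → arm 4.13 m, τ = 529.7 × 4.13 = 2188 N·m counterclockwise.
Net moment of the loads = 5748 N·m counterclockwise.
The upward force F acts at the left end, arm 5 m, giving F × 5 clockwise.
Στ = 0 ⇒ F × 5 = 5748 ⇒ F = 5748 / 5 = 1150 N.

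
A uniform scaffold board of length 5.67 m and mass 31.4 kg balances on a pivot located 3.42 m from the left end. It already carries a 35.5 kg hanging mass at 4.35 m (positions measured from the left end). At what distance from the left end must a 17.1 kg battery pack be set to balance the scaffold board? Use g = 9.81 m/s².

Taking torques about the pivot (at 3.42 m from the left end):
Beam weight: 31.4 × 9.81 = 308 N down at 2.835 m → arm 0.585 m, τ = 308 × 0.585 = 180.2 N·m counterclockwise.
Hanging mass: 35.5 × 9.81 = 348.3 N down at 4.35 m → arm 0.93 m, τ = 348.3 × 0.93 = 323.9 N·m clockwise.
Net moment of existing loads = 143.7 N·m clockwise.
The battery pack weighs 17.1 × 9.81 = 167.8 N and must supply an equal counterclockwise moment, so its lever arm about the pivot is 143.7 / 167.8 = 0.856 m.
That puts it at 3.42 − 0.856 = 2.56 m from the left end.

x ≈ 2.56 m from the left end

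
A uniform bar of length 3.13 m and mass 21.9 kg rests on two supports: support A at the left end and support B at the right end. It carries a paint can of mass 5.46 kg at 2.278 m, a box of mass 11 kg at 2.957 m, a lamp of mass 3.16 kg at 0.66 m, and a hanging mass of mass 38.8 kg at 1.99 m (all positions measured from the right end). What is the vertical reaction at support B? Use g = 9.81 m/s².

R_B ≈ 291 N

About support A:
Beam weight: 21.9 × 9.81 = 214.8 N down at 1.565 m → arm 1.565 m, τ = 214.8 × 1.565 = 336.2 N·m clockwise.
Paint can: 5.46 × 9.81 = 53.56 N down at 2.278 m → arm 0.852 m, τ = 53.56 × 0.852 = 45.63 N·m clockwise.
Box: 11 × 9.81 = 107.9 N down at 2.957 m → arm 0.173 m, τ = 107.9 × 0.173 = 18.67 N·m clockwise.
Lamp: 3.16 × 9.81 = 31 N down at 0.66 m → arm 2.47 m, τ = 31 × 2.47 = 76.57 N·m clockwise.
Hanging mass: 38.8 × 9.81 = 380.6 N down at 1.99 m → arm 1.14 m, τ = 380.6 × 1.14 = 433.9 N·m clockwise.
Net load moment about support A = 911 N·m clockwise.
Reaction R at support B is upward at 0 m, arm 3.13 m → moment R × 3.13 counterclockwise.
For rotational equilibrium, R × 3.13 = 911, so R = 291 N.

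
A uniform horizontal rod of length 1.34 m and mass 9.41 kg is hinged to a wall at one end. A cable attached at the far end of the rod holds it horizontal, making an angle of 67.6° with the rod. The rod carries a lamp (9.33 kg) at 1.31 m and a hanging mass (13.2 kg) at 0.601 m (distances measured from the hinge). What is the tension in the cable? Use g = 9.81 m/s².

T ≈ 210 N

Taking torques about the hinge:
Beam weight: 9.41 × 9.81 = 92.31 N down at 0.67 m → arm 0.67 m, τ = 92.31 × 0.67 = 61.85 N·m clockwise.
Lamp: 9.33 × 9.81 = 91.53 N down at 1.31 m → arm 1.31 m, τ = 91.53 × 1.31 = 119.9 N·m clockwise.
Hanging mass: 13.2 × 9.81 = 129.5 N down at 0.601 m → arm 0.601 m, τ = 129.5 × 0.601 = 77.83 N·m clockwise.
Total clockwise load moment = 259.6 N·m.
The cable tension T acts at 1.34 m; only its component perpendicular to the rod, T sinθ, produces torque. sin 67.6° = 0.9245.
Balancing moments: T × 1.34 × 0.9245 = 259.6, giving T = 259.6 / 1.239 = 210 N.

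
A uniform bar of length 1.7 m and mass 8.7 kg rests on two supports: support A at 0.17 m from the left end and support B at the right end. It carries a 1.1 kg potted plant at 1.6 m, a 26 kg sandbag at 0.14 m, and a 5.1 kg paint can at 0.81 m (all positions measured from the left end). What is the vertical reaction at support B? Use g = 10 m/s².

Sum moments about support A (its reaction then has zero moment arm).
Beam weight: 8.7 × 10 = 87 N down at 0.85 m → arm 0.68 m, τ = 87 × 0.68 = 59.16 N·m clockwise.
Potted plant: 1.1 × 10 = 11 N down at 1.6 m → arm 1.43 m, τ = 11 × 1.43 = 15.73 N·m clockwise.
Sandbag: 26 × 10 = 260 N down at 0.14 m → arm 0.03 m, τ = 260 × 0.03 = 7.8 N·m counterclockwise.
Paint can: 5.1 × 10 = 51 N down at 0.81 m → arm 0.64 m, τ = 51 × 0.64 = 32.64 N·m clockwise.
Net load moment about support A = 99.73 N·m clockwise.
Reaction R at support B is upward at 1.7 m, arm 1.53 m → moment R × 1.53 counterclockwise.
Setting net torque to zero: R × 1.53 = 99.73 → R = 65.2 N.

R_B ≈ 65.2 N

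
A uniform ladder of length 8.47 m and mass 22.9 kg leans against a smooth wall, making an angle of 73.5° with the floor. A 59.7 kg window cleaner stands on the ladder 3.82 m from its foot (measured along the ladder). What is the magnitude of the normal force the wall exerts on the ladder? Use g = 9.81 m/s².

Take moments about the foot of the ladder.
Ladder weight 22.9×9.81 = 224.6 N acts at 4.235 m along the ladder; its horizontal arm is 4.235·cos73.5° = 1.203 m → τ = 270.2 N·m clockwise.
Window cleaner: 59.7×9.81 = 585.7 N at 3.82 m → arm 1.085 m → τ = 635.5 N·m clockwise.
Wall normal N acts horizontally at the top; its moment arm is the height L sinθ = 8.47·sin73.5° = 8.121 m, counterclockwise.
For rotational equilibrium, N × 8.121 = 905.7, so N = 112 N.

N_wall ≈ 112 N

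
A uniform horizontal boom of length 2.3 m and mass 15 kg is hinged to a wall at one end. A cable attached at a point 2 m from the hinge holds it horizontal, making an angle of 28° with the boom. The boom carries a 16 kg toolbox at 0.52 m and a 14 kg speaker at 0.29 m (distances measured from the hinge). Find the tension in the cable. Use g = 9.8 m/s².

T ≈ 309 N

Take moments about the hinge.
Beam weight: 15 × 9.8 = 147 N down at 1.15 m → arm 1.15 m, τ = 147 × 1.15 = 169 N·m clockwise.
Toolbox: 16 × 9.8 = 156.8 N down at 0.52 m → arm 0.52 m, τ = 156.8 × 0.52 = 81.54 N·m clockwise.
Speaker: 14 × 9.8 = 137.2 N down at 0.29 m → arm 0.29 m, τ = 137.2 × 0.29 = 39.79 N·m clockwise.
Total clockwise load moment = 290.3 N·m.
The cable tension T acts at 2 m; only its component perpendicular to the boom, T sinθ, produces torque. sin 28° = 0.4695.
Balancing moments: T × 2 × 0.4695 = 290.3, giving T = 290.3 / 0.939 = 309 N.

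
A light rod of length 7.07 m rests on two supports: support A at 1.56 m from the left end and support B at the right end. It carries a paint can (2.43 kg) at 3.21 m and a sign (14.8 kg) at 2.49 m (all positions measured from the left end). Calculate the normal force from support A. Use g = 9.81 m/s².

Sum moments about support B (its reaction then has zero moment arm).
Paint can: 2.43 × 9.81 = 23.84 N down at 3.21 m → arm 3.86 m, τ = 23.84 × 3.86 = 92.02 N·m counterclockwise.
Sign: 14.8 × 9.81 = 145.2 N down at 2.49 m → arm 4.58 m, τ = 145.2 × 4.58 = 665 N·m counterclockwise.
Net load moment about support B = 757 N·m counterclockwise.
Reaction R at support A is upward at 1.56 m, arm 5.51 m → moment R × 5.51 clockwise.
For rotational equilibrium, R × 5.51 = 757, so R = 137 N.

R_A ≈ 137 N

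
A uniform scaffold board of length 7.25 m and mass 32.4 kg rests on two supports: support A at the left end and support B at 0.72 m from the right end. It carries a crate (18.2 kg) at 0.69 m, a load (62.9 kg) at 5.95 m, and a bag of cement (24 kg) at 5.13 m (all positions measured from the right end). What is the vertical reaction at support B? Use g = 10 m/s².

R_B ≈ 566 N

Choose support A as the axis so its reaction then has zero moment arm.
Beam weight: 32.4 × 10 = 324 N down at 3.625 m → arm 3.625 m, τ = 324 × 3.625 = 1174 N·m clockwise.
Crate: 18.2 × 10 = 182 N down at 0.69 m → arm 6.56 m, τ = 182 × 6.56 = 1194 N·m clockwise.
Load: 62.9 × 10 = 629 N down at 5.95 m → arm 1.3 m, τ = 629 × 1.3 = 817.7 N·m clockwise.
Bag of cement: 24 × 10 = 240 N down at 5.13 m → arm 2.12 m, τ = 240 × 2.12 = 508.8 N·m clockwise.
Net load moment about support A = 3694 N·m clockwise.
Reaction R at support B is upward at 0.72 m, arm 6.53 m → moment R × 6.53 counterclockwise.
For rotational equilibrium, R × 6.53 = 3694, so R = 566 N.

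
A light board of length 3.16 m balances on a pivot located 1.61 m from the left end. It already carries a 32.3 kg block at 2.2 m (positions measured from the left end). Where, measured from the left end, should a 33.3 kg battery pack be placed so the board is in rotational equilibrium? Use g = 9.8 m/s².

About the pivot (at 1.61 m from the left end):
Block: 32.3 × 9.8 = 316.5 N down at 2.2 m → arm 0.59 m, τ = 316.5 × 0.59 = 186.7 N·m clockwise.
Net moment of existing loads = 186.7 N·m clockwise.
The battery pack weighs 33.3 × 9.8 = 326.3 N and must supply an equal counterclockwise moment, so its lever arm about the pivot is 186.7 / 326.3 = 0.572 m.
That puts it at 1.61 − 0.572 = 1.04 m from the left end.

x ≈ 1.04 m from the left end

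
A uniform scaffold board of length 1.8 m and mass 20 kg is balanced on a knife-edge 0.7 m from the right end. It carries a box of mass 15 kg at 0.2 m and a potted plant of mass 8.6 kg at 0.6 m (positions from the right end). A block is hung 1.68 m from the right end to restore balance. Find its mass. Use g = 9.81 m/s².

m ≈ 4.45 kg

Sum moments about the knife-edge (at 0.7 m from the right end) (the support reaction has zero arm there).
Beam weight: 20 × 9.81 = 196.2 N down at 0.9 m → arm 0.2 m, τ = 196.2 × 0.2 = 39.24 N·m counterclockwise.
Box: 15 × 9.81 = 147.2 N down at 0.2 m → arm 0.5 m, τ = 147.2 × 0.5 = 73.6 N·m clockwise.
Potted plant: 8.6 × 9.81 = 84.37 N down at 0.6 m → arm 0.1 m, τ = 84.37 × 0.1 = 8.437 N·m clockwise.
Net moment of known loads = 42.8 N·m clockwise.
An unknown mass m at 1.68 m has arm 0.98 m; its moment is m·g·0.98 counterclockwise.
Setting net torque to zero: m × 9.81 × 0.98 = 42.8 → m = 42.8 / (9.81 × 0.98) = 4.45 kg.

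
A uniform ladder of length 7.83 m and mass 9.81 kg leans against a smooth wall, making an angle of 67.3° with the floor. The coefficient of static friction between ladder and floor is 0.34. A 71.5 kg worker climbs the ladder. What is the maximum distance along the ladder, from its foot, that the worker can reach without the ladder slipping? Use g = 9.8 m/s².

d ≈ 6.7 m

About the foot of the ladder:
Ladder weight 9.81×9.8 = 96.14 N acts at 3.915 m along the ladder; its horizontal arm is 3.915·cos67.3° = 1.511 m → τ = 145.3 N·m clockwise.
Worker weight 71.5×9.8 = 700.7 N at distance d → arm d·cos67.3° → τ = 700.7·d·0.3859 clockwise.
Wall normal N at the top has arm L sinθ = 7.223 m counterclockwise, so Στ = 0 gives N·7.223 = 145.3 + 270.4·d.
ΣFy = 0 ⇒ N_floor = 796.8 N, so the maximum friction is μ_s·N_floor = 0.34×796.8 = 270.9 N. ΣFx = 0 ⇒ N_wall = f, so at the slipping point N = 270.9 N.
Substituting: 270.9×7.223 = 145.3 + 270.4·d ⇒ d = (1957 − 145.3) / 270.4 = 6.7 m.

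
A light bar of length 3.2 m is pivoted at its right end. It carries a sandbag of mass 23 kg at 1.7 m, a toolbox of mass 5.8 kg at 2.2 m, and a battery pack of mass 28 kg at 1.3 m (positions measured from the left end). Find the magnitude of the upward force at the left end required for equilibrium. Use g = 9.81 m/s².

About the right end:
Sandbag: 23 × 9.81 = 225.6 N down at 1.7 m → arm 1.5 m, τ = 225.6 × 1.5 = 338.4 N·m counterclockwise.
Toolbox: 5.8 × 9.81 = 56.9 N down at 2.2 m → arm 1 m, τ = 56.9 × 1 = 56.9 N·m counterclockwise.
Battery pack: 28 × 9.81 = 274.7 N down at 1.3 m → arm 1.9 m, τ = 274.7 × 1.9 = 521.9 N·m counterclockwise.
Net moment of the loads = 917.2 N·m counterclockwise.
The upward force F acts at the left end, arm 3.2 m, giving F × 3.2 clockwise.
For rotational equilibrium, F × 3.2 = 917.2, so F = 917.2 / 3.2 = 287 N.

F ≈ 287 N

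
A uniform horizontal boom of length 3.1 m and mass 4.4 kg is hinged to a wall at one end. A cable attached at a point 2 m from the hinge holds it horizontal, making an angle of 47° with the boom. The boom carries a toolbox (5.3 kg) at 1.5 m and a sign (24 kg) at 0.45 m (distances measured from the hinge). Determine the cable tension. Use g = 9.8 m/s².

Taking torques about the hinge:
Beam weight: 4.4 × 9.8 = 43.12 N down at 1.55 m → arm 1.55 m, τ = 43.12 × 1.55 = 66.84 N·m clockwise.
Toolbox: 5.3 × 9.8 = 51.94 N down at 1.5 m → arm 1.5 m, τ = 51.94 × 1.5 = 77.91 N·m clockwise.
Sign: 24 × 9.8 = 235.2 N down at 0.45 m → arm 0.45 m, τ = 235.2 × 0.45 = 105.8 N·m clockwise.
Total clockwise load moment = 250.6 N·m.
The cable tension T acts at 2 m; only its component perpendicular to the boom, T sinθ, produces torque. sin 47° = 0.7314.
Setting net torque to zero: T × 2 × 0.7314 = 250.6 → T = 250.6 / 1.463 = 171 N.

T ≈ 171 N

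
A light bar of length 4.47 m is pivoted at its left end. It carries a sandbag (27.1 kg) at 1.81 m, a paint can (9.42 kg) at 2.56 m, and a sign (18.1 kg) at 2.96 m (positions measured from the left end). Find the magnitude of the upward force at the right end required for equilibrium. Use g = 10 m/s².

Taking torques about the left end:
Sandbag: 27.1 × 10 = 271 N down at 1.81 m → arm 1.81 m, τ = 271 × 1.81 = 490.5 N·m clockwise.
Paint can: 9.42 × 10 = 94.2 N down at 2.56 m → arm 2.56 m, τ = 94.2 × 2.56 = 241.2 N·m clockwise.
Sign: 18.1 × 10 = 181 N down at 2.96 m → arm 2.96 m, τ = 181 × 2.96 = 535.8 N·m clockwise.
Net moment of the loads = 1268 N·m clockwise.
The upward force F acts at the right end, arm 4.47 m, giving F × 4.47 counterclockwise.
Στ = 0 ⇒ F × 4.47 = 1268 ⇒ F = 1268 / 4.47 = 284 N.

F ≈ 284 N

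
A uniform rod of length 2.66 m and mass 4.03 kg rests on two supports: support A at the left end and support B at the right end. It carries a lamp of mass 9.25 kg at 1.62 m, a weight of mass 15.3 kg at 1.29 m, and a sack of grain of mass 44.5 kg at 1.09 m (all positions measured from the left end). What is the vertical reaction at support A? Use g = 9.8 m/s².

Take moments about support B.
Beam weight: 4.03 × 9.8 = 39.49 N down at 1.33 m → arm 1.33 m, τ = 39.49 × 1.33 = 52.52 N·m counterclockwise.
Lamp: 9.25 × 9.8 = 90.65 N down at 1.62 m → arm 1.04 m, τ = 90.65 × 1.04 = 94.28 N·m counterclockwise.
Weight: 15.3 × 9.8 = 149.9 N down at 1.29 m → arm 1.37 m, τ = 149.9 × 1.37 = 205.4 N·m counterclockwise.
Sack of grain: 44.5 × 9.8 = 436.1 N down at 1.09 m → arm 1.57 m, τ = 436.1 × 1.57 = 684.7 N·m counterclockwise.
Net load moment about support B = 1037 N·m counterclockwise.
Reaction R at support A is upward at 0 m, arm 2.66 m → moment R × 2.66 clockwise.
Setting net torque to zero: R × 2.66 = 1037 → R = 390 N.

R_A ≈ 390 N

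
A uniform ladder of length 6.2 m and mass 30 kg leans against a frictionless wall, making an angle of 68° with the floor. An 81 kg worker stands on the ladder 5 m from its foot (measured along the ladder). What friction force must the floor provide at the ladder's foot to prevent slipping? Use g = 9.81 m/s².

Sum moments about the foot of the ladder (the floor normal and friction both act there and drop out).
Ladder weight 30×9.81 = 294.3 N acts at 3.1 m along the ladder; its horizontal arm is 3.1·cos68° = 1.161 m → τ = 341.7 N·m clockwise.
Worker: 81×9.81 = 794.6 N at 5 m → arm 1.873 m → τ = 1488 N·m clockwise.
Wall normal N acts horizontally at the top; its moment arm is the height L sinθ = 6.2·sin68° = 5.749 m, counterclockwise.
Setting net torque to zero: N × 5.749 = 1830 → N = 318 N.
ΣFx = 0: friction at the foot balances the wall's push, so f = N_wall = 318 N.

f ≈ 318 N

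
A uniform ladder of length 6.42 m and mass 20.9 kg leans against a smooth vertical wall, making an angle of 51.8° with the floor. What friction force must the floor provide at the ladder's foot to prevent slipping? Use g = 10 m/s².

f ≈ 82.2 N

Taking torques about the foot of the ladder:
Ladder weight 20.9×10 = 209 N acts at 3.21 m along the ladder; its horizontal arm is 3.21·cos51.8° = 1.985 m → τ = 414.9 N·m clockwise.
Wall normal N acts horizontally at the top; its moment arm is the height L sinθ = 6.42·sin51.8° = 5.045 m, counterclockwise.
Στ = 0 ⇒ N × 5.045 = 414.9 ⇒ N = 82.2 N.
ΣFx = 0: friction at the foot balances the wall's push, so f = N_wall = 82.2 N.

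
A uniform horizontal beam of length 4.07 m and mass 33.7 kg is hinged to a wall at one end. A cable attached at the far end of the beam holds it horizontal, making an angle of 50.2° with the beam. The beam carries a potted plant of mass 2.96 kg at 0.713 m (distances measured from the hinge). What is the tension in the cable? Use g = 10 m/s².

T ≈ 226 N

Sum moments about the hinge (the unknown hinge reaction has zero arm there).
Beam weight: 33.7 × 10 = 337 N down at 2.035 m → arm 2.035 m, τ = 337 × 2.035 = 685.8 N·m clockwise.
Potted plant: 2.96 × 10 = 29.6 N down at 0.713 m → arm 0.713 m, τ = 29.6 × 0.713 = 21.1 N·m clockwise.
Total clockwise load moment = 706.9 N·m.
The cable tension T acts at 4.07 m; only its component perpendicular to the beam, T sinθ, produces torque. sin 50.2° = 0.7683.
Setting net torque to zero: T × 4.07 × 0.7683 = 706.9 → T = 706.9 / 3.127 = 226 N.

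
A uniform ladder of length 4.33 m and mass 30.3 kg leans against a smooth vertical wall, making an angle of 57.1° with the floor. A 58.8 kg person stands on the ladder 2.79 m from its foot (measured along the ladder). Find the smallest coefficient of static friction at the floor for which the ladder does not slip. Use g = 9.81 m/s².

About the foot of the ladder:
Ladder weight 30.3×9.81 = 297.2 N acts at 2.165 m along the ladder; its horizontal arm is 2.165·cos57.1° = 1.176 m → τ = 349.5 N·m clockwise.
Person: 58.8×9.81 = 576.8 N at 2.79 m → arm 1.515 m → τ = 873.9 N·m clockwise.
Wall normal N acts horizontally at the top; its moment arm is the height L sinθ = 4.33·sin57.1° = 3.636 m, counterclockwise.
For rotational equilibrium, N × 3.636 = 1223, so N = 336.4 N.
ΣFx = 0 ⇒ f = N_wall = 336.4 N. ΣFy = 0 ⇒ N_floor = 874 N.
μ_min = f / N_floor = 336.4 / 874 = 0.385.

μ_min ≈ 0.385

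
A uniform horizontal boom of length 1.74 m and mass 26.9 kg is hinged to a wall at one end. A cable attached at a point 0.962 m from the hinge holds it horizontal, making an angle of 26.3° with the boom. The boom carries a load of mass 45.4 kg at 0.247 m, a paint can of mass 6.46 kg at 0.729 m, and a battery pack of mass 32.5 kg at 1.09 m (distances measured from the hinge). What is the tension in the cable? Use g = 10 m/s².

Take moments about the hinge.
Beam weight: 26.9 × 10 = 269 N down at 0.87 m → arm 0.87 m, τ = 269 × 0.87 = 234 N·m clockwise.
Load: 45.4 × 10 = 454 N down at 0.247 m → arm 0.247 m, τ = 454 × 0.247 = 112.1 N·m clockwise.
Paint can: 6.46 × 10 = 64.6 N down at 0.729 m → arm 0.729 m, τ = 64.6 × 0.729 = 47.09 N·m clockwise.
Battery pack: 32.5 × 10 = 325 N down at 1.09 m → arm 1.09 m, τ = 325 × 1.09 = 354.2 N·m clockwise.
Total clockwise load moment = 747.4 N·m.
The cable tension T acts at 0.962 m; only its component perpendicular to the boom, T sinθ, produces torque. sin 26.3° = 0.4431.
Setting net torque to zero: T × 0.962 × 0.4431 = 747.4 → T = 747.4 / 0.4263 = 1750 N.

T ≈ 1750 N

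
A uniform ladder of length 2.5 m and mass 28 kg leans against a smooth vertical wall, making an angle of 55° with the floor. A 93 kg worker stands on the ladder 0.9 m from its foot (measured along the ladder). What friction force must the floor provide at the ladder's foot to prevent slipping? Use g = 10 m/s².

f ≈ 332 N

About the foot of the ladder:
Ladder weight 28×10 = 280 N acts at 1.25 m along the ladder; its horizontal arm is 1.25·cos55° = 0.717 m → τ = 200.8 N·m clockwise.
Worker: 93×10 = 930 N at 0.9 m → arm 0.5162 m → τ = 480.1 N·m clockwise.
Wall normal N acts horizontally at the top; its moment arm is the height L sinθ = 2.5·sin55° = 2.048 m, counterclockwise.
For rotational equilibrium, N × 2.048 = 680.9, so N = 332 N.
ΣFx = 0: friction at the foot balances the wall's push, so f = N_wall = 332 N.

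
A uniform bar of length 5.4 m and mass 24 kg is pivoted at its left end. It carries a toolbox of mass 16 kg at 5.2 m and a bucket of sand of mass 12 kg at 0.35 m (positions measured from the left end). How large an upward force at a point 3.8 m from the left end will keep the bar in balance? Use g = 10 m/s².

F ≈ 401 N

Take moments about the left end.
Beam weight: 24 × 10 = 240 N down at 2.7 m → arm 2.7 m, τ = 240 × 2.7 = 648 N·m clockwise.
Toolbox: 16 × 10 = 160 N down at 5.2 m → arm 5.2 m, τ = 160 × 5.2 = 832 N·m clockwise.
Bucket of sand: 12 × 10 = 120 N down at 0.35 m → arm 0.35 m, τ = 120 × 0.35 = 42 N·m clockwise.
Net moment of the loads = 1522 N·m clockwise.
The upward force F acts at a point 3.8 m from the left end, arm 3.8 m, giving F × 3.8 counterclockwise.
Setting net torque to zero: F × 3.8 = 1522 → F = 1522 / 3.8 = 401 N.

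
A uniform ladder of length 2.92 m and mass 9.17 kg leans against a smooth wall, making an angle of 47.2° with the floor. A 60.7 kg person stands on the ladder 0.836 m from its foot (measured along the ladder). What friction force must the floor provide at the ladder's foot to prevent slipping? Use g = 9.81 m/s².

Sum moments about the foot of the ladder (the floor normal and friction both act there and drop out).
Ladder weight 9.17×9.81 = 89.96 N acts at 1.46 m along the ladder; its horizontal arm is 1.46·cos47.2° = 0.992 m → τ = 89.24 N·m clockwise.
Person: 60.7×9.81 = 595.5 N at 0.836 m → arm 0.568 m → τ = 338.2 N·m clockwise.
Wall normal N acts horizontally at the top; its moment arm is the height L sinθ = 2.92·sin47.2° = 2.142 m, counterclockwise.
For rotational equilibrium, N × 2.142 = 427.4, so N = 200 N.
ΣFx = 0: friction at the foot balances the wall's push, so f = N_wall = 200 N.

f ≈ 200 N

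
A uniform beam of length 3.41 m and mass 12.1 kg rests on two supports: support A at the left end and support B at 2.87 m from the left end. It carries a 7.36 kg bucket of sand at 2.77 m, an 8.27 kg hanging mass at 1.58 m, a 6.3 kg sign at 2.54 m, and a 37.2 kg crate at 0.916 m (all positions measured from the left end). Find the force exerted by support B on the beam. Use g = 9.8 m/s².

R_B ≈ 356 N

Choose support A as the axis so its reaction then has zero moment arm.
Beam weight: 12.1 × 9.8 = 118.6 N down at 1.705 m → arm 1.705 m, τ = 118.6 × 1.705 = 202.2 N·m clockwise.
Bucket of sand: 7.36 × 9.8 = 72.13 N down at 2.77 m → arm 2.77 m, τ = 72.13 × 2.77 = 199.8 N·m clockwise.
Hanging mass: 8.27 × 9.8 = 81.05 N down at 1.58 m → arm 1.58 m, τ = 81.05 × 1.58 = 128.1 N·m clockwise.
Sign: 6.3 × 9.8 = 61.74 N down at 2.54 m → arm 2.54 m, τ = 61.74 × 2.54 = 156.8 N·m clockwise.
Crate: 37.2 × 9.8 = 364.6 N down at 0.916 m → arm 0.916 m, τ = 364.6 × 0.916 = 334 N·m clockwise.
Net load moment about support A = 1021 N·m clockwise.
Reaction R at support B is upward at 2.87 m, arm 2.87 m → moment R × 2.87 counterclockwise.
Στ = 0 ⇒ R × 2.87 = 1021 ⇒ R = 356 N.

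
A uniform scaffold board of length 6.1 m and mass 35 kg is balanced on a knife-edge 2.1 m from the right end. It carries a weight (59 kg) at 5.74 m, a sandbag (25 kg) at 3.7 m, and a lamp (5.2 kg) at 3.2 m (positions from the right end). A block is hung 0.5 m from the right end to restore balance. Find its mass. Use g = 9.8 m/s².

Taking torques about the knife-edge (at 2.1 m from the right end):
Beam weight: 35 × 9.8 = 343 N down at 3.05 m → arm 0.95 m, τ = 343 × 0.95 = 325.8 N·m counterclockwise.
Weight: 59 × 9.8 = 578.2 N down at 5.74 m → arm 3.64 m, τ = 578.2 × 3.64 = 2105 N·m counterclockwise.
Sandbag: 25 × 9.8 = 245 N down at 3.7 m → arm 1.6 m, τ = 245 × 1.6 = 392 N·m counterclockwise.
Lamp: 5.2 × 9.8 = 50.96 N down at 3.2 m → arm 1.1 m, τ = 50.96 × 1.1 = 56.06 N·m counterclockwise.
Net moment of known loads = 2879 N·m counterclockwise.
An unknown mass m at 0.5 m has arm 1.6 m; its moment is m·g·1.6 clockwise.
Balancing moments: m × 9.8 × 1.6 = 2879, giving m = 2879 / (9.8 × 1.6) = 184 kg.

m ≈ 184 kg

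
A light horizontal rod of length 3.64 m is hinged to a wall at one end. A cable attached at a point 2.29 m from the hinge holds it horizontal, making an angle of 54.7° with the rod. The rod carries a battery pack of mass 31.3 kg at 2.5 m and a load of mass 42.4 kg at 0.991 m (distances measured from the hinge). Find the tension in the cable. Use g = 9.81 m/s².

About the hinge:
Battery pack: 31.3 × 9.81 = 307.1 N down at 2.5 m → arm 2.5 m, τ = 307.1 × 2.5 = 767.8 N·m clockwise.
Load: 42.4 × 9.81 = 415.9 N down at 0.991 m → arm 0.991 m, τ = 415.9 × 0.991 = 412.2 N·m clockwise.
Total clockwise load moment = 1180 N·m.
The cable tension T acts at 2.29 m; only its component perpendicular to the rod, T sinθ, produces torque. sin 54.7° = 0.8161.
Setting net torque to zero: T × 2.29 × 0.8161 = 1180 → T = 1180 / 1.869 = 631 N.

T ≈ 631 N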